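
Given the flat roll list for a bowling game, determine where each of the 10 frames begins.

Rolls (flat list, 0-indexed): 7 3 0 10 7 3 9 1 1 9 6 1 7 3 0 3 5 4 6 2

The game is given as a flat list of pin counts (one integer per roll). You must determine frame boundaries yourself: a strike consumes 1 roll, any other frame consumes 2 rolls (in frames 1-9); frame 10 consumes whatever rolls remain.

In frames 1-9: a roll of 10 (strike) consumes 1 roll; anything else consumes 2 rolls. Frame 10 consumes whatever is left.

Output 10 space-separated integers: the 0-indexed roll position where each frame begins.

Answer: 0 2 4 6 8 10 12 14 16 18

Derivation:
Frame 1 starts at roll index 0: rolls=7,3 (sum=10), consumes 2 rolls
Frame 2 starts at roll index 2: rolls=0,10 (sum=10), consumes 2 rolls
Frame 3 starts at roll index 4: rolls=7,3 (sum=10), consumes 2 rolls
Frame 4 starts at roll index 6: rolls=9,1 (sum=10), consumes 2 rolls
Frame 5 starts at roll index 8: rolls=1,9 (sum=10), consumes 2 rolls
Frame 6 starts at roll index 10: rolls=6,1 (sum=7), consumes 2 rolls
Frame 7 starts at roll index 12: rolls=7,3 (sum=10), consumes 2 rolls
Frame 8 starts at roll index 14: rolls=0,3 (sum=3), consumes 2 rolls
Frame 9 starts at roll index 16: rolls=5,4 (sum=9), consumes 2 rolls
Frame 10 starts at roll index 18: 2 remaining rolls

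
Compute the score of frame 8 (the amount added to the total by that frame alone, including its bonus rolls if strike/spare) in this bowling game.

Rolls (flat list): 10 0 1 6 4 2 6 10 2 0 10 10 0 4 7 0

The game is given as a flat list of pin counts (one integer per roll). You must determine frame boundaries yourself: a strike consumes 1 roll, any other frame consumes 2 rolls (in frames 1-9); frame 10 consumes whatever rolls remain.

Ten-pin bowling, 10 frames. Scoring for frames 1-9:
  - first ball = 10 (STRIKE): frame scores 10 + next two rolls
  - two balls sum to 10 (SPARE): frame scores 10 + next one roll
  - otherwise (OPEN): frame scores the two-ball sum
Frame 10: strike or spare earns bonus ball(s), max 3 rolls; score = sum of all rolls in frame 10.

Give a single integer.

Frame 1: STRIKE. 10 + next two rolls (0+1) = 11. Cumulative: 11
Frame 2: OPEN (0+1=1). Cumulative: 12
Frame 3: SPARE (6+4=10). 10 + next roll (2) = 12. Cumulative: 24
Frame 4: OPEN (2+6=8). Cumulative: 32
Frame 5: STRIKE. 10 + next two rolls (2+0) = 12. Cumulative: 44
Frame 6: OPEN (2+0=2). Cumulative: 46
Frame 7: STRIKE. 10 + next two rolls (10+0) = 20. Cumulative: 66
Frame 8: STRIKE. 10 + next two rolls (0+4) = 14. Cumulative: 80
Frame 9: OPEN (0+4=4). Cumulative: 84
Frame 10: OPEN. Sum of all frame-10 rolls (7+0) = 7. Cumulative: 91

Answer: 14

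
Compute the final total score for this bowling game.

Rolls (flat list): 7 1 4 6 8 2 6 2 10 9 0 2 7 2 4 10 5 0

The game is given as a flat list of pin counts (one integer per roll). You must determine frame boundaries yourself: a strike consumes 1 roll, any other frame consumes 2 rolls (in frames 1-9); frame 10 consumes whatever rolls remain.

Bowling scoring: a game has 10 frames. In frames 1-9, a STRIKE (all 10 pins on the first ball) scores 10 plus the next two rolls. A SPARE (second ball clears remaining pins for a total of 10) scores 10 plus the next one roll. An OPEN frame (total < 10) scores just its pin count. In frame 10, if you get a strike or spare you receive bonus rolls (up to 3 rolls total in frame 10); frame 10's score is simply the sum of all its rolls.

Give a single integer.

Frame 1: OPEN (7+1=8). Cumulative: 8
Frame 2: SPARE (4+6=10). 10 + next roll (8) = 18. Cumulative: 26
Frame 3: SPARE (8+2=10). 10 + next roll (6) = 16. Cumulative: 42
Frame 4: OPEN (6+2=8). Cumulative: 50
Frame 5: STRIKE. 10 + next two rolls (9+0) = 19. Cumulative: 69
Frame 6: OPEN (9+0=9). Cumulative: 78
Frame 7: OPEN (2+7=9). Cumulative: 87
Frame 8: OPEN (2+4=6). Cumulative: 93
Frame 9: STRIKE. 10 + next two rolls (5+0) = 15. Cumulative: 108
Frame 10: OPEN. Sum of all frame-10 rolls (5+0) = 5. Cumulative: 113

Answer: 113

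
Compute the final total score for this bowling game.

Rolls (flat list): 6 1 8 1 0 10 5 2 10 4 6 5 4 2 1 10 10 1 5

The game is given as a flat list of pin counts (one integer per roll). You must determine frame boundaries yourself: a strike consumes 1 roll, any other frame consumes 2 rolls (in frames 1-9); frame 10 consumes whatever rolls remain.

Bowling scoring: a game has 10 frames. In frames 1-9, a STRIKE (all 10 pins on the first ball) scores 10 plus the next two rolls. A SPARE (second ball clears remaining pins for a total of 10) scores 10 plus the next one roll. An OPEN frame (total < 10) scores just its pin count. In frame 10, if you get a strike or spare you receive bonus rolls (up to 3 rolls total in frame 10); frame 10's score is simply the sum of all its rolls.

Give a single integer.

Answer: 122

Derivation:
Frame 1: OPEN (6+1=7). Cumulative: 7
Frame 2: OPEN (8+1=9). Cumulative: 16
Frame 3: SPARE (0+10=10). 10 + next roll (5) = 15. Cumulative: 31
Frame 4: OPEN (5+2=7). Cumulative: 38
Frame 5: STRIKE. 10 + next two rolls (4+6) = 20. Cumulative: 58
Frame 6: SPARE (4+6=10). 10 + next roll (5) = 15. Cumulative: 73
Frame 7: OPEN (5+4=9). Cumulative: 82
Frame 8: OPEN (2+1=3). Cumulative: 85
Frame 9: STRIKE. 10 + next two rolls (10+1) = 21. Cumulative: 106
Frame 10: STRIKE. Sum of all frame-10 rolls (10+1+5) = 16. Cumulative: 122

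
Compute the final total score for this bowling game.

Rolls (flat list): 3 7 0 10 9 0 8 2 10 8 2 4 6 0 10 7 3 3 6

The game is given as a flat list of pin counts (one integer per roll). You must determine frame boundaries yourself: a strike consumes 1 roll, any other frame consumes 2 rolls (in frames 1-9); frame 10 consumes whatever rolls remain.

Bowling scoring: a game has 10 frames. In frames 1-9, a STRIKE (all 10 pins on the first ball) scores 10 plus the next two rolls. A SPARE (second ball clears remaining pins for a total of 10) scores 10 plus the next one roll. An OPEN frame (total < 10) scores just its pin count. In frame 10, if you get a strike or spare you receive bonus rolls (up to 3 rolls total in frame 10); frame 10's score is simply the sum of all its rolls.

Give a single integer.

Answer: 141

Derivation:
Frame 1: SPARE (3+7=10). 10 + next roll (0) = 10. Cumulative: 10
Frame 2: SPARE (0+10=10). 10 + next roll (9) = 19. Cumulative: 29
Frame 3: OPEN (9+0=9). Cumulative: 38
Frame 4: SPARE (8+2=10). 10 + next roll (10) = 20. Cumulative: 58
Frame 5: STRIKE. 10 + next two rolls (8+2) = 20. Cumulative: 78
Frame 6: SPARE (8+2=10). 10 + next roll (4) = 14. Cumulative: 92
Frame 7: SPARE (4+6=10). 10 + next roll (0) = 10. Cumulative: 102
Frame 8: SPARE (0+10=10). 10 + next roll (7) = 17. Cumulative: 119
Frame 9: SPARE (7+3=10). 10 + next roll (3) = 13. Cumulative: 132
Frame 10: OPEN. Sum of all frame-10 rolls (3+6) = 9. Cumulative: 141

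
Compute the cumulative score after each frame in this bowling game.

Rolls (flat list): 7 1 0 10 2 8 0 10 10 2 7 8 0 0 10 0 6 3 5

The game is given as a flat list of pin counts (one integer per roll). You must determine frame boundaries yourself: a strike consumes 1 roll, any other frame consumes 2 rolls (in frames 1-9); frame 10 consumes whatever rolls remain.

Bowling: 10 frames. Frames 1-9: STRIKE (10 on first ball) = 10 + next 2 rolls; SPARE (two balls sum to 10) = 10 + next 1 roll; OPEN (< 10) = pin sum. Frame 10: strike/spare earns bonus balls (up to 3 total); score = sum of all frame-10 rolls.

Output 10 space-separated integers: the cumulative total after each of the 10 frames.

Answer: 8 20 30 50 69 78 86 96 102 110

Derivation:
Frame 1: OPEN (7+1=8). Cumulative: 8
Frame 2: SPARE (0+10=10). 10 + next roll (2) = 12. Cumulative: 20
Frame 3: SPARE (2+8=10). 10 + next roll (0) = 10. Cumulative: 30
Frame 4: SPARE (0+10=10). 10 + next roll (10) = 20. Cumulative: 50
Frame 5: STRIKE. 10 + next two rolls (2+7) = 19. Cumulative: 69
Frame 6: OPEN (2+7=9). Cumulative: 78
Frame 7: OPEN (8+0=8). Cumulative: 86
Frame 8: SPARE (0+10=10). 10 + next roll (0) = 10. Cumulative: 96
Frame 9: OPEN (0+6=6). Cumulative: 102
Frame 10: OPEN. Sum of all frame-10 rolls (3+5) = 8. Cumulative: 110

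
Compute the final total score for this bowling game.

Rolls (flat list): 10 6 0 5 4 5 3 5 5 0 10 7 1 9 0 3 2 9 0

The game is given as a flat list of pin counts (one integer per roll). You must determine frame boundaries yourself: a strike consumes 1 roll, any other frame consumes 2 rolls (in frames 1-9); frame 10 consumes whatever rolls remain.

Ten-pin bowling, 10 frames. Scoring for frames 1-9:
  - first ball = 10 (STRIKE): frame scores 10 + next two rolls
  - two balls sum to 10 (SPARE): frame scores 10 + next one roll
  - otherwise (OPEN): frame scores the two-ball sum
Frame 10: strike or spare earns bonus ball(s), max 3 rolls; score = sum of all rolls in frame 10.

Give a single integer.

Frame 1: STRIKE. 10 + next two rolls (6+0) = 16. Cumulative: 16
Frame 2: OPEN (6+0=6). Cumulative: 22
Frame 3: OPEN (5+4=9). Cumulative: 31
Frame 4: OPEN (5+3=8). Cumulative: 39
Frame 5: SPARE (5+5=10). 10 + next roll (0) = 10. Cumulative: 49
Frame 6: SPARE (0+10=10). 10 + next roll (7) = 17. Cumulative: 66
Frame 7: OPEN (7+1=8). Cumulative: 74
Frame 8: OPEN (9+0=9). Cumulative: 83
Frame 9: OPEN (3+2=5). Cumulative: 88
Frame 10: OPEN. Sum of all frame-10 rolls (9+0) = 9. Cumulative: 97

Answer: 97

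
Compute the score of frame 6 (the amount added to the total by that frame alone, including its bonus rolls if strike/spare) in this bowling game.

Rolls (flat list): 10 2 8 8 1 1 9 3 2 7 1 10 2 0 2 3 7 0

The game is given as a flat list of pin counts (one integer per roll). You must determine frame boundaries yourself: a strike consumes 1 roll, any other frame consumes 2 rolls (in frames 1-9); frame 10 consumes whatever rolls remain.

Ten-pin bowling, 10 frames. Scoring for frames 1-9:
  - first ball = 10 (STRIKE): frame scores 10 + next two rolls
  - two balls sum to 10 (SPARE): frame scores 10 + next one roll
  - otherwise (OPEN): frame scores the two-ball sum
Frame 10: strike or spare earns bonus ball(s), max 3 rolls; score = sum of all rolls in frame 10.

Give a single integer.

Frame 1: STRIKE. 10 + next two rolls (2+8) = 20. Cumulative: 20
Frame 2: SPARE (2+8=10). 10 + next roll (8) = 18. Cumulative: 38
Frame 3: OPEN (8+1=9). Cumulative: 47
Frame 4: SPARE (1+9=10). 10 + next roll (3) = 13. Cumulative: 60
Frame 5: OPEN (3+2=5). Cumulative: 65
Frame 6: OPEN (7+1=8). Cumulative: 73
Frame 7: STRIKE. 10 + next two rolls (2+0) = 12. Cumulative: 85
Frame 8: OPEN (2+0=2). Cumulative: 87

Answer: 8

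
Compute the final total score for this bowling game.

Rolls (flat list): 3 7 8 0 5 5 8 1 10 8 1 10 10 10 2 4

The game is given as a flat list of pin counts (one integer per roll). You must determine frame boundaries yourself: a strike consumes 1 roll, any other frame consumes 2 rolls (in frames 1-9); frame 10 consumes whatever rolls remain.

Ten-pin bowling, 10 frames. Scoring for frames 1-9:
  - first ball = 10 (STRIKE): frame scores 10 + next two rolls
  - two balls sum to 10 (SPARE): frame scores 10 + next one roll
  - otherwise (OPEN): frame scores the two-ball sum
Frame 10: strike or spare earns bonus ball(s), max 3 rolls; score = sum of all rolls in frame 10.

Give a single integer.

Answer: 155

Derivation:
Frame 1: SPARE (3+7=10). 10 + next roll (8) = 18. Cumulative: 18
Frame 2: OPEN (8+0=8). Cumulative: 26
Frame 3: SPARE (5+5=10). 10 + next roll (8) = 18. Cumulative: 44
Frame 4: OPEN (8+1=9). Cumulative: 53
Frame 5: STRIKE. 10 + next two rolls (8+1) = 19. Cumulative: 72
Frame 6: OPEN (8+1=9). Cumulative: 81
Frame 7: STRIKE. 10 + next two rolls (10+10) = 30. Cumulative: 111
Frame 8: STRIKE. 10 + next two rolls (10+2) = 22. Cumulative: 133
Frame 9: STRIKE. 10 + next two rolls (2+4) = 16. Cumulative: 149
Frame 10: OPEN. Sum of all frame-10 rolls (2+4) = 6. Cumulative: 155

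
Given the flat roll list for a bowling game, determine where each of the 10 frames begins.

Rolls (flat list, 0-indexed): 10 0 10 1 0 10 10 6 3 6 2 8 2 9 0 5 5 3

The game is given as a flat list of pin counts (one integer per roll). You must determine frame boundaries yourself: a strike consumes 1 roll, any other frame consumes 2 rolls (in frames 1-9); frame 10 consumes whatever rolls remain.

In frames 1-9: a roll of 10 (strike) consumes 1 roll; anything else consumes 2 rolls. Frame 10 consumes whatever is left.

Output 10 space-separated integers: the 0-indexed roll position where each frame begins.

Frame 1 starts at roll index 0: roll=10 (strike), consumes 1 roll
Frame 2 starts at roll index 1: rolls=0,10 (sum=10), consumes 2 rolls
Frame 3 starts at roll index 3: rolls=1,0 (sum=1), consumes 2 rolls
Frame 4 starts at roll index 5: roll=10 (strike), consumes 1 roll
Frame 5 starts at roll index 6: roll=10 (strike), consumes 1 roll
Frame 6 starts at roll index 7: rolls=6,3 (sum=9), consumes 2 rolls
Frame 7 starts at roll index 9: rolls=6,2 (sum=8), consumes 2 rolls
Frame 8 starts at roll index 11: rolls=8,2 (sum=10), consumes 2 rolls
Frame 9 starts at roll index 13: rolls=9,0 (sum=9), consumes 2 rolls
Frame 10 starts at roll index 15: 3 remaining rolls

Answer: 0 1 3 5 6 7 9 11 13 15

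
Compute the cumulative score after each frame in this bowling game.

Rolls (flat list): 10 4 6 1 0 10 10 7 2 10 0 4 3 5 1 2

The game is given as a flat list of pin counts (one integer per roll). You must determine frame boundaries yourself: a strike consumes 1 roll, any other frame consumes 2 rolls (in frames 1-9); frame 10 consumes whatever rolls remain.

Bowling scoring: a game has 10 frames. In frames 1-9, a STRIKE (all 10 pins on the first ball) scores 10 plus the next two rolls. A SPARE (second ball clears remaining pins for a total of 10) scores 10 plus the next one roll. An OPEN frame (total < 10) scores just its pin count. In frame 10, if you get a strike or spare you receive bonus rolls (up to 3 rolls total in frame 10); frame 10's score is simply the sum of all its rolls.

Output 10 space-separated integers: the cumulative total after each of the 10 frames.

Answer: 20 31 32 59 78 87 101 105 113 116

Derivation:
Frame 1: STRIKE. 10 + next two rolls (4+6) = 20. Cumulative: 20
Frame 2: SPARE (4+6=10). 10 + next roll (1) = 11. Cumulative: 31
Frame 3: OPEN (1+0=1). Cumulative: 32
Frame 4: STRIKE. 10 + next two rolls (10+7) = 27. Cumulative: 59
Frame 5: STRIKE. 10 + next two rolls (7+2) = 19. Cumulative: 78
Frame 6: OPEN (7+2=9). Cumulative: 87
Frame 7: STRIKE. 10 + next two rolls (0+4) = 14. Cumulative: 101
Frame 8: OPEN (0+4=4). Cumulative: 105
Frame 9: OPEN (3+5=8). Cumulative: 113
Frame 10: OPEN. Sum of all frame-10 rolls (1+2) = 3. Cumulative: 116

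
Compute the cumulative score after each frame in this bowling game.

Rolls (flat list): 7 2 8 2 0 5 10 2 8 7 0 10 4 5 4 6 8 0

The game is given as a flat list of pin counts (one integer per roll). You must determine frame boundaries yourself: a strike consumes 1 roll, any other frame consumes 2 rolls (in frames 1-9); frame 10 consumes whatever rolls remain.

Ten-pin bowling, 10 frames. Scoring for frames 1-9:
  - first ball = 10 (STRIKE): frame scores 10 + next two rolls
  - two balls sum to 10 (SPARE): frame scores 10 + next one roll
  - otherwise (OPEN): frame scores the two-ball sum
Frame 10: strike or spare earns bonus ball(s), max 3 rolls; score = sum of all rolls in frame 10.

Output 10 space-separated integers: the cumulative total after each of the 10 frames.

Answer: 9 19 24 44 61 68 87 96 114 122

Derivation:
Frame 1: OPEN (7+2=9). Cumulative: 9
Frame 2: SPARE (8+2=10). 10 + next roll (0) = 10. Cumulative: 19
Frame 3: OPEN (0+5=5). Cumulative: 24
Frame 4: STRIKE. 10 + next two rolls (2+8) = 20. Cumulative: 44
Frame 5: SPARE (2+8=10). 10 + next roll (7) = 17. Cumulative: 61
Frame 6: OPEN (7+0=7). Cumulative: 68
Frame 7: STRIKE. 10 + next two rolls (4+5) = 19. Cumulative: 87
Frame 8: OPEN (4+5=9). Cumulative: 96
Frame 9: SPARE (4+6=10). 10 + next roll (8) = 18. Cumulative: 114
Frame 10: OPEN. Sum of all frame-10 rolls (8+0) = 8. Cumulative: 122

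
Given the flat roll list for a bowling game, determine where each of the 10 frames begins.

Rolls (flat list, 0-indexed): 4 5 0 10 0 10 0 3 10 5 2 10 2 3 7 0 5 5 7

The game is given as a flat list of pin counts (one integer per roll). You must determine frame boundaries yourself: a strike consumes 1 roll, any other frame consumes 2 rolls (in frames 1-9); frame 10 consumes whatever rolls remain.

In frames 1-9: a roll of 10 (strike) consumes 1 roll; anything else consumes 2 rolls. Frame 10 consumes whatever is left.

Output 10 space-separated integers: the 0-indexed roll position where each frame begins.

Frame 1 starts at roll index 0: rolls=4,5 (sum=9), consumes 2 rolls
Frame 2 starts at roll index 2: rolls=0,10 (sum=10), consumes 2 rolls
Frame 3 starts at roll index 4: rolls=0,10 (sum=10), consumes 2 rolls
Frame 4 starts at roll index 6: rolls=0,3 (sum=3), consumes 2 rolls
Frame 5 starts at roll index 8: roll=10 (strike), consumes 1 roll
Frame 6 starts at roll index 9: rolls=5,2 (sum=7), consumes 2 rolls
Frame 7 starts at roll index 11: roll=10 (strike), consumes 1 roll
Frame 8 starts at roll index 12: rolls=2,3 (sum=5), consumes 2 rolls
Frame 9 starts at roll index 14: rolls=7,0 (sum=7), consumes 2 rolls
Frame 10 starts at roll index 16: 3 remaining rolls

Answer: 0 2 4 6 8 9 11 12 14 16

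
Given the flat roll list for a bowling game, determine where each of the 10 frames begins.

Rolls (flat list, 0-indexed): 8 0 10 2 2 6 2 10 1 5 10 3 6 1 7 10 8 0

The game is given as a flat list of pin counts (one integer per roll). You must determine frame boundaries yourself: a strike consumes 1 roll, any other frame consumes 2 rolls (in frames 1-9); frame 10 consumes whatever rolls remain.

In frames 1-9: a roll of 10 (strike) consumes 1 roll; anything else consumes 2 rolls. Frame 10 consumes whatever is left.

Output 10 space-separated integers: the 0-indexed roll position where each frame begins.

Frame 1 starts at roll index 0: rolls=8,0 (sum=8), consumes 2 rolls
Frame 2 starts at roll index 2: roll=10 (strike), consumes 1 roll
Frame 3 starts at roll index 3: rolls=2,2 (sum=4), consumes 2 rolls
Frame 4 starts at roll index 5: rolls=6,2 (sum=8), consumes 2 rolls
Frame 5 starts at roll index 7: roll=10 (strike), consumes 1 roll
Frame 6 starts at roll index 8: rolls=1,5 (sum=6), consumes 2 rolls
Frame 7 starts at roll index 10: roll=10 (strike), consumes 1 roll
Frame 8 starts at roll index 11: rolls=3,6 (sum=9), consumes 2 rolls
Frame 9 starts at roll index 13: rolls=1,7 (sum=8), consumes 2 rolls
Frame 10 starts at roll index 15: 3 remaining rolls

Answer: 0 2 3 5 7 8 10 11 13 15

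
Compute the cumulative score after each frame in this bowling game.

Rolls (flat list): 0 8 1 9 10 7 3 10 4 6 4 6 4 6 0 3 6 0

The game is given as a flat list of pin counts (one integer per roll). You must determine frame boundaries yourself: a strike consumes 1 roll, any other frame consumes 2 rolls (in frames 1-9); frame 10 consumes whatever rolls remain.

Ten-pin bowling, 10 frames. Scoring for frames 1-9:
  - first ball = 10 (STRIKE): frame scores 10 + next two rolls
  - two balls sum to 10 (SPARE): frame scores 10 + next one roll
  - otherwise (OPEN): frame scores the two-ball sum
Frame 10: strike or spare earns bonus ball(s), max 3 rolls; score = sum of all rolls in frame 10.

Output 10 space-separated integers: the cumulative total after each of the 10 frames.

Frame 1: OPEN (0+8=8). Cumulative: 8
Frame 2: SPARE (1+9=10). 10 + next roll (10) = 20. Cumulative: 28
Frame 3: STRIKE. 10 + next two rolls (7+3) = 20. Cumulative: 48
Frame 4: SPARE (7+3=10). 10 + next roll (10) = 20. Cumulative: 68
Frame 5: STRIKE. 10 + next two rolls (4+6) = 20. Cumulative: 88
Frame 6: SPARE (4+6=10). 10 + next roll (4) = 14. Cumulative: 102
Frame 7: SPARE (4+6=10). 10 + next roll (4) = 14. Cumulative: 116
Frame 8: SPARE (4+6=10). 10 + next roll (0) = 10. Cumulative: 126
Frame 9: OPEN (0+3=3). Cumulative: 129
Frame 10: OPEN. Sum of all frame-10 rolls (6+0) = 6. Cumulative: 135

Answer: 8 28 48 68 88 102 116 126 129 135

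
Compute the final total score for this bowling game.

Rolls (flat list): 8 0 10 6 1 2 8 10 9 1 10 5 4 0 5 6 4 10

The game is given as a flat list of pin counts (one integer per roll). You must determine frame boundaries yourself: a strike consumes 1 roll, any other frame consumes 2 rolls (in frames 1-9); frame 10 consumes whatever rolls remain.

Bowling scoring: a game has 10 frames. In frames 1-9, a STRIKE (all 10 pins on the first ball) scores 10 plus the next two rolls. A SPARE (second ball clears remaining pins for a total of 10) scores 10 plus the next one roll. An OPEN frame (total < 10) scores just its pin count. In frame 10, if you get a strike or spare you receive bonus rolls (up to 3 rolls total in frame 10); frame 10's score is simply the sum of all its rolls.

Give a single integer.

Answer: 145

Derivation:
Frame 1: OPEN (8+0=8). Cumulative: 8
Frame 2: STRIKE. 10 + next two rolls (6+1) = 17. Cumulative: 25
Frame 3: OPEN (6+1=7). Cumulative: 32
Frame 4: SPARE (2+8=10). 10 + next roll (10) = 20. Cumulative: 52
Frame 5: STRIKE. 10 + next two rolls (9+1) = 20. Cumulative: 72
Frame 6: SPARE (9+1=10). 10 + next roll (10) = 20. Cumulative: 92
Frame 7: STRIKE. 10 + next two rolls (5+4) = 19. Cumulative: 111
Frame 8: OPEN (5+4=9). Cumulative: 120
Frame 9: OPEN (0+5=5). Cumulative: 125
Frame 10: SPARE. Sum of all frame-10 rolls (6+4+10) = 20. Cumulative: 145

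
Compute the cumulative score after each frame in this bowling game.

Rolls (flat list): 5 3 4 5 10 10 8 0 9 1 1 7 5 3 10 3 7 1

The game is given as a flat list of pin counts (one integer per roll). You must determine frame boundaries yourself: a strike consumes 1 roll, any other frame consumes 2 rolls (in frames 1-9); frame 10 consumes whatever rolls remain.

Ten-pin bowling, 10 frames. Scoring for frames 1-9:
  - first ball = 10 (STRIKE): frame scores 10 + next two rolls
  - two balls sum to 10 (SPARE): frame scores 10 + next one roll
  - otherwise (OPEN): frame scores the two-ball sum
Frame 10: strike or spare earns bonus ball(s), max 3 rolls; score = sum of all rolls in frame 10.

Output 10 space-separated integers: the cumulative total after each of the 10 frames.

Frame 1: OPEN (5+3=8). Cumulative: 8
Frame 2: OPEN (4+5=9). Cumulative: 17
Frame 3: STRIKE. 10 + next two rolls (10+8) = 28. Cumulative: 45
Frame 4: STRIKE. 10 + next two rolls (8+0) = 18. Cumulative: 63
Frame 5: OPEN (8+0=8). Cumulative: 71
Frame 6: SPARE (9+1=10). 10 + next roll (1) = 11. Cumulative: 82
Frame 7: OPEN (1+7=8). Cumulative: 90
Frame 8: OPEN (5+3=8). Cumulative: 98
Frame 9: STRIKE. 10 + next two rolls (3+7) = 20. Cumulative: 118
Frame 10: SPARE. Sum of all frame-10 rolls (3+7+1) = 11. Cumulative: 129

Answer: 8 17 45 63 71 82 90 98 118 129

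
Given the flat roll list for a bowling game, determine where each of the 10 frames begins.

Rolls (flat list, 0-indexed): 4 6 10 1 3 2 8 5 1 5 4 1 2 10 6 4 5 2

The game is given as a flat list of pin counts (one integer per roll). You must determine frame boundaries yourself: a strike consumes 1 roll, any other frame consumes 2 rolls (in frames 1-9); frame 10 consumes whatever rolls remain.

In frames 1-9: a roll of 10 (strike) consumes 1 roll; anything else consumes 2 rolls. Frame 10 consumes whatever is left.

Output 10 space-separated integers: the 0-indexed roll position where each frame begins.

Answer: 0 2 3 5 7 9 11 13 14 16

Derivation:
Frame 1 starts at roll index 0: rolls=4,6 (sum=10), consumes 2 rolls
Frame 2 starts at roll index 2: roll=10 (strike), consumes 1 roll
Frame 3 starts at roll index 3: rolls=1,3 (sum=4), consumes 2 rolls
Frame 4 starts at roll index 5: rolls=2,8 (sum=10), consumes 2 rolls
Frame 5 starts at roll index 7: rolls=5,1 (sum=6), consumes 2 rolls
Frame 6 starts at roll index 9: rolls=5,4 (sum=9), consumes 2 rolls
Frame 7 starts at roll index 11: rolls=1,2 (sum=3), consumes 2 rolls
Frame 8 starts at roll index 13: roll=10 (strike), consumes 1 roll
Frame 9 starts at roll index 14: rolls=6,4 (sum=10), consumes 2 rolls
Frame 10 starts at roll index 16: 2 remaining rolls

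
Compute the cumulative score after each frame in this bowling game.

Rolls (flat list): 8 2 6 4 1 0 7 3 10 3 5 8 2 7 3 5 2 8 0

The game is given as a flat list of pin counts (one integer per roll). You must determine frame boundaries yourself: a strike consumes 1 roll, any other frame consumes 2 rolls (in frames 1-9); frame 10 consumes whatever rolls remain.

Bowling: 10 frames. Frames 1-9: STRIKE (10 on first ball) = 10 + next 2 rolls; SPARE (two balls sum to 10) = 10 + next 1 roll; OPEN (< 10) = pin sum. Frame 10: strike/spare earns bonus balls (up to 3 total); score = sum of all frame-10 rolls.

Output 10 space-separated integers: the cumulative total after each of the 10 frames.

Answer: 16 27 28 48 66 74 91 106 113 121

Derivation:
Frame 1: SPARE (8+2=10). 10 + next roll (6) = 16. Cumulative: 16
Frame 2: SPARE (6+4=10). 10 + next roll (1) = 11. Cumulative: 27
Frame 3: OPEN (1+0=1). Cumulative: 28
Frame 4: SPARE (7+3=10). 10 + next roll (10) = 20. Cumulative: 48
Frame 5: STRIKE. 10 + next two rolls (3+5) = 18. Cumulative: 66
Frame 6: OPEN (3+5=8). Cumulative: 74
Frame 7: SPARE (8+2=10). 10 + next roll (7) = 17. Cumulative: 91
Frame 8: SPARE (7+3=10). 10 + next roll (5) = 15. Cumulative: 106
Frame 9: OPEN (5+2=7). Cumulative: 113
Frame 10: OPEN. Sum of all frame-10 rolls (8+0) = 8. Cumulative: 121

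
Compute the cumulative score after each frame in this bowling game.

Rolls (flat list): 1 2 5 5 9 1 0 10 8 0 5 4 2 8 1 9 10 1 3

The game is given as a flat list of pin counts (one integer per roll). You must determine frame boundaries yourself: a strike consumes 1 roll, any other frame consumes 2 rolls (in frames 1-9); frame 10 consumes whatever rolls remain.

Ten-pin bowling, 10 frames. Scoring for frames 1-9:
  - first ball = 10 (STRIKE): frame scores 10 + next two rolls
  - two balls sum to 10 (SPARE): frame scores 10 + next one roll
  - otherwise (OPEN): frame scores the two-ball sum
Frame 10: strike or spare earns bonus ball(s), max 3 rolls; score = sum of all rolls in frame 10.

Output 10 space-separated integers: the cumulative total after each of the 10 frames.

Answer: 3 22 32 50 58 67 78 98 112 116

Derivation:
Frame 1: OPEN (1+2=3). Cumulative: 3
Frame 2: SPARE (5+5=10). 10 + next roll (9) = 19. Cumulative: 22
Frame 3: SPARE (9+1=10). 10 + next roll (0) = 10. Cumulative: 32
Frame 4: SPARE (0+10=10). 10 + next roll (8) = 18. Cumulative: 50
Frame 5: OPEN (8+0=8). Cumulative: 58
Frame 6: OPEN (5+4=9). Cumulative: 67
Frame 7: SPARE (2+8=10). 10 + next roll (1) = 11. Cumulative: 78
Frame 8: SPARE (1+9=10). 10 + next roll (10) = 20. Cumulative: 98
Frame 9: STRIKE. 10 + next two rolls (1+3) = 14. Cumulative: 112
Frame 10: OPEN. Sum of all frame-10 rolls (1+3) = 4. Cumulative: 116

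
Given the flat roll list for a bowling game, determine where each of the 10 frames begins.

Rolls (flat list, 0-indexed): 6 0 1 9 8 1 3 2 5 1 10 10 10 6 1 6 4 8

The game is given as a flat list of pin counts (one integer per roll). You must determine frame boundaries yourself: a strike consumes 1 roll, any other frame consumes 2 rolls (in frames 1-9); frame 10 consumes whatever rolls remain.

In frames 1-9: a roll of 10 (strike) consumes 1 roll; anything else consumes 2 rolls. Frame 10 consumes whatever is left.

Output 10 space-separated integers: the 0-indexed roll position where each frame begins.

Answer: 0 2 4 6 8 10 11 12 13 15

Derivation:
Frame 1 starts at roll index 0: rolls=6,0 (sum=6), consumes 2 rolls
Frame 2 starts at roll index 2: rolls=1,9 (sum=10), consumes 2 rolls
Frame 3 starts at roll index 4: rolls=8,1 (sum=9), consumes 2 rolls
Frame 4 starts at roll index 6: rolls=3,2 (sum=5), consumes 2 rolls
Frame 5 starts at roll index 8: rolls=5,1 (sum=6), consumes 2 rolls
Frame 6 starts at roll index 10: roll=10 (strike), consumes 1 roll
Frame 7 starts at roll index 11: roll=10 (strike), consumes 1 roll
Frame 8 starts at roll index 12: roll=10 (strike), consumes 1 roll
Frame 9 starts at roll index 13: rolls=6,1 (sum=7), consumes 2 rolls
Frame 10 starts at roll index 15: 3 remaining rolls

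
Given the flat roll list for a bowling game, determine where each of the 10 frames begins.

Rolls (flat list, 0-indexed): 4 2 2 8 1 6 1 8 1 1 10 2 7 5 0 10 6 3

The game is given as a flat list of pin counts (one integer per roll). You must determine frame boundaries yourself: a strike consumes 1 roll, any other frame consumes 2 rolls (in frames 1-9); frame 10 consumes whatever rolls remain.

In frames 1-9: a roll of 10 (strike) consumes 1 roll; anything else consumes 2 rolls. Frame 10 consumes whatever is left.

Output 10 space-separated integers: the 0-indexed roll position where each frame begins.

Answer: 0 2 4 6 8 10 11 13 15 16

Derivation:
Frame 1 starts at roll index 0: rolls=4,2 (sum=6), consumes 2 rolls
Frame 2 starts at roll index 2: rolls=2,8 (sum=10), consumes 2 rolls
Frame 3 starts at roll index 4: rolls=1,6 (sum=7), consumes 2 rolls
Frame 4 starts at roll index 6: rolls=1,8 (sum=9), consumes 2 rolls
Frame 5 starts at roll index 8: rolls=1,1 (sum=2), consumes 2 rolls
Frame 6 starts at roll index 10: roll=10 (strike), consumes 1 roll
Frame 7 starts at roll index 11: rolls=2,7 (sum=9), consumes 2 rolls
Frame 8 starts at roll index 13: rolls=5,0 (sum=5), consumes 2 rolls
Frame 9 starts at roll index 15: roll=10 (strike), consumes 1 roll
Frame 10 starts at roll index 16: 2 remaining rolls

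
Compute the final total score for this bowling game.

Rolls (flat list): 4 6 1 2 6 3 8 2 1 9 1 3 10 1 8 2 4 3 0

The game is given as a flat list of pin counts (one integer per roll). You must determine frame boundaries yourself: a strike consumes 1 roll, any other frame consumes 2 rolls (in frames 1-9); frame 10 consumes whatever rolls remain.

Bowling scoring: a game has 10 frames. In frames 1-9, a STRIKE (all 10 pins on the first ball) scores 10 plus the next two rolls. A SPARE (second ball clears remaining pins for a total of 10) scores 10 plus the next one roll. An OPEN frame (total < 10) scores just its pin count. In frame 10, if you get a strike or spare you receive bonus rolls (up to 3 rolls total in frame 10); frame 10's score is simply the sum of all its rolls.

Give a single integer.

Answer: 86

Derivation:
Frame 1: SPARE (4+6=10). 10 + next roll (1) = 11. Cumulative: 11
Frame 2: OPEN (1+2=3). Cumulative: 14
Frame 3: OPEN (6+3=9). Cumulative: 23
Frame 4: SPARE (8+2=10). 10 + next roll (1) = 11. Cumulative: 34
Frame 5: SPARE (1+9=10). 10 + next roll (1) = 11. Cumulative: 45
Frame 6: OPEN (1+3=4). Cumulative: 49
Frame 7: STRIKE. 10 + next two rolls (1+8) = 19. Cumulative: 68
Frame 8: OPEN (1+8=9). Cumulative: 77
Frame 9: OPEN (2+4=6). Cumulative: 83
Frame 10: OPEN. Sum of all frame-10 rolls (3+0) = 3. Cumulative: 86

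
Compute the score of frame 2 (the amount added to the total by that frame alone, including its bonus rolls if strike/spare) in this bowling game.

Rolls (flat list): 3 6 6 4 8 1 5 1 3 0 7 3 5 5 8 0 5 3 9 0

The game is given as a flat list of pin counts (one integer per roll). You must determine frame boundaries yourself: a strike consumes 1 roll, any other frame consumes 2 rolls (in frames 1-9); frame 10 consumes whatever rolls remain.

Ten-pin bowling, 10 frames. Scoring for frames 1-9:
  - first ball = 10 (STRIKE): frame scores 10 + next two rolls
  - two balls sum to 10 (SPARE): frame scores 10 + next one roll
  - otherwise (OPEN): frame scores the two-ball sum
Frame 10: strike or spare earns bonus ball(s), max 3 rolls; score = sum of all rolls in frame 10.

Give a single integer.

Frame 1: OPEN (3+6=9). Cumulative: 9
Frame 2: SPARE (6+4=10). 10 + next roll (8) = 18. Cumulative: 27
Frame 3: OPEN (8+1=9). Cumulative: 36
Frame 4: OPEN (5+1=6). Cumulative: 42

Answer: 18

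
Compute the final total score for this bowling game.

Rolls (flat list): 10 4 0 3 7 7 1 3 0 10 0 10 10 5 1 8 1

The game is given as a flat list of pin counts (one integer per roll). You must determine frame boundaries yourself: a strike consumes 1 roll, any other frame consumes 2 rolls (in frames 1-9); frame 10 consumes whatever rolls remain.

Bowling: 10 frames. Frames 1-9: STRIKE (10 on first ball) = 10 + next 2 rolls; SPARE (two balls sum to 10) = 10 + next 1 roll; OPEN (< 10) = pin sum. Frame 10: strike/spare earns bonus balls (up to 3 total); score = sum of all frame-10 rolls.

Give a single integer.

Answer: 117

Derivation:
Frame 1: STRIKE. 10 + next two rolls (4+0) = 14. Cumulative: 14
Frame 2: OPEN (4+0=4). Cumulative: 18
Frame 3: SPARE (3+7=10). 10 + next roll (7) = 17. Cumulative: 35
Frame 4: OPEN (7+1=8). Cumulative: 43
Frame 5: OPEN (3+0=3). Cumulative: 46
Frame 6: STRIKE. 10 + next two rolls (0+10) = 20. Cumulative: 66
Frame 7: SPARE (0+10=10). 10 + next roll (10) = 20. Cumulative: 86
Frame 8: STRIKE. 10 + next two rolls (5+1) = 16. Cumulative: 102
Frame 9: OPEN (5+1=6). Cumulative: 108
Frame 10: OPEN. Sum of all frame-10 rolls (8+1) = 9. Cumulative: 117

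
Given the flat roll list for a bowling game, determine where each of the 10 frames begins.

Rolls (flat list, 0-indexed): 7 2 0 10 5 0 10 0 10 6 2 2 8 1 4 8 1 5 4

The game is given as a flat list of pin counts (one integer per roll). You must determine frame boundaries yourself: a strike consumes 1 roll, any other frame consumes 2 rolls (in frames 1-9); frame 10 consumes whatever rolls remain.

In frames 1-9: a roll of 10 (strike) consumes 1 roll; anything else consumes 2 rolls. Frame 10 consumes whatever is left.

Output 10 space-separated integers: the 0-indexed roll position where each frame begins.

Answer: 0 2 4 6 7 9 11 13 15 17

Derivation:
Frame 1 starts at roll index 0: rolls=7,2 (sum=9), consumes 2 rolls
Frame 2 starts at roll index 2: rolls=0,10 (sum=10), consumes 2 rolls
Frame 3 starts at roll index 4: rolls=5,0 (sum=5), consumes 2 rolls
Frame 4 starts at roll index 6: roll=10 (strike), consumes 1 roll
Frame 5 starts at roll index 7: rolls=0,10 (sum=10), consumes 2 rolls
Frame 6 starts at roll index 9: rolls=6,2 (sum=8), consumes 2 rolls
Frame 7 starts at roll index 11: rolls=2,8 (sum=10), consumes 2 rolls
Frame 8 starts at roll index 13: rolls=1,4 (sum=5), consumes 2 rolls
Frame 9 starts at roll index 15: rolls=8,1 (sum=9), consumes 2 rolls
Frame 10 starts at roll index 17: 2 remaining rolls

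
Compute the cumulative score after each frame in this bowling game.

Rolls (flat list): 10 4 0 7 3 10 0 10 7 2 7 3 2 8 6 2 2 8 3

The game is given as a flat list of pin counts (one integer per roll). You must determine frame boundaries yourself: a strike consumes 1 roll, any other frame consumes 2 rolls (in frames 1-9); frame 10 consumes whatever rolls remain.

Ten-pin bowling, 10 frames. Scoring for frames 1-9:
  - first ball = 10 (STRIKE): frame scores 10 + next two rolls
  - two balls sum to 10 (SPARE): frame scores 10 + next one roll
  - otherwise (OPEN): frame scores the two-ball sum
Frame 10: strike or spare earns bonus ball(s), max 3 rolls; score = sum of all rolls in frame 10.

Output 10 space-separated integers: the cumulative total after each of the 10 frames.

Frame 1: STRIKE. 10 + next two rolls (4+0) = 14. Cumulative: 14
Frame 2: OPEN (4+0=4). Cumulative: 18
Frame 3: SPARE (7+3=10). 10 + next roll (10) = 20. Cumulative: 38
Frame 4: STRIKE. 10 + next two rolls (0+10) = 20. Cumulative: 58
Frame 5: SPARE (0+10=10). 10 + next roll (7) = 17. Cumulative: 75
Frame 6: OPEN (7+2=9). Cumulative: 84
Frame 7: SPARE (7+3=10). 10 + next roll (2) = 12. Cumulative: 96
Frame 8: SPARE (2+8=10). 10 + next roll (6) = 16. Cumulative: 112
Frame 9: OPEN (6+2=8). Cumulative: 120
Frame 10: SPARE. Sum of all frame-10 rolls (2+8+3) = 13. Cumulative: 133

Answer: 14 18 38 58 75 84 96 112 120 133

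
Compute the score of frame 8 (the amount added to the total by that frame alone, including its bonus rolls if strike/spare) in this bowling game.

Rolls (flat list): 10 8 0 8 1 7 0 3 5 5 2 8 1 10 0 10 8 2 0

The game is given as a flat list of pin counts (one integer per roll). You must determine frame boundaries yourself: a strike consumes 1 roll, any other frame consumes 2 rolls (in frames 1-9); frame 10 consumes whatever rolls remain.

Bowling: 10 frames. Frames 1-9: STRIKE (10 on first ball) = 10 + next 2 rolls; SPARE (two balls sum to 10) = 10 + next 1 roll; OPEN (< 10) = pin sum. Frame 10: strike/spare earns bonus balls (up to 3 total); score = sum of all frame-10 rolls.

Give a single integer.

Answer: 20

Derivation:
Frame 1: STRIKE. 10 + next two rolls (8+0) = 18. Cumulative: 18
Frame 2: OPEN (8+0=8). Cumulative: 26
Frame 3: OPEN (8+1=9). Cumulative: 35
Frame 4: OPEN (7+0=7). Cumulative: 42
Frame 5: OPEN (3+5=8). Cumulative: 50
Frame 6: OPEN (5+2=7). Cumulative: 57
Frame 7: OPEN (8+1=9). Cumulative: 66
Frame 8: STRIKE. 10 + next two rolls (0+10) = 20. Cumulative: 86
Frame 9: SPARE (0+10=10). 10 + next roll (8) = 18. Cumulative: 104
Frame 10: SPARE. Sum of all frame-10 rolls (8+2+0) = 10. Cumulative: 114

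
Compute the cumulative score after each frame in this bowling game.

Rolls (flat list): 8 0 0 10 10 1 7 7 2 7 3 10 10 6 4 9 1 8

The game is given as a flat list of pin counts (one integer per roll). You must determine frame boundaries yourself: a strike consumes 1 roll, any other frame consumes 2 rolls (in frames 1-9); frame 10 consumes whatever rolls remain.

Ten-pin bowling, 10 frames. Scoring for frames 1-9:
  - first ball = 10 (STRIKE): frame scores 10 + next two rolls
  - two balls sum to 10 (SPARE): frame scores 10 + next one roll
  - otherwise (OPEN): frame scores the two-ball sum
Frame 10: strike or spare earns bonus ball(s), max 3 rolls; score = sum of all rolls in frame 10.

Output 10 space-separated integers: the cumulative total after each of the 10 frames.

Frame 1: OPEN (8+0=8). Cumulative: 8
Frame 2: SPARE (0+10=10). 10 + next roll (10) = 20. Cumulative: 28
Frame 3: STRIKE. 10 + next two rolls (1+7) = 18. Cumulative: 46
Frame 4: OPEN (1+7=8). Cumulative: 54
Frame 5: OPEN (7+2=9). Cumulative: 63
Frame 6: SPARE (7+3=10). 10 + next roll (10) = 20. Cumulative: 83
Frame 7: STRIKE. 10 + next two rolls (10+6) = 26. Cumulative: 109
Frame 8: STRIKE. 10 + next two rolls (6+4) = 20. Cumulative: 129
Frame 9: SPARE (6+4=10). 10 + next roll (9) = 19. Cumulative: 148
Frame 10: SPARE. Sum of all frame-10 rolls (9+1+8) = 18. Cumulative: 166

Answer: 8 28 46 54 63 83 109 129 148 166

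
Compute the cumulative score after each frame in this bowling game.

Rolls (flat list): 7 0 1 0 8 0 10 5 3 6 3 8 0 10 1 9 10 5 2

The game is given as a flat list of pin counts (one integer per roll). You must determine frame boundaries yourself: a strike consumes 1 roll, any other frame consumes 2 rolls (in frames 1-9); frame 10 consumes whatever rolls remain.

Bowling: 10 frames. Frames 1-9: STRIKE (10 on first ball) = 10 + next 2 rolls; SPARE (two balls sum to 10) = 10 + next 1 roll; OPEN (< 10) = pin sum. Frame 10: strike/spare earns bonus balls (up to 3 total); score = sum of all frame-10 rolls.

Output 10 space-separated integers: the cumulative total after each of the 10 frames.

Answer: 7 8 16 34 42 51 59 79 99 116

Derivation:
Frame 1: OPEN (7+0=7). Cumulative: 7
Frame 2: OPEN (1+0=1). Cumulative: 8
Frame 3: OPEN (8+0=8). Cumulative: 16
Frame 4: STRIKE. 10 + next two rolls (5+3) = 18. Cumulative: 34
Frame 5: OPEN (5+3=8). Cumulative: 42
Frame 6: OPEN (6+3=9). Cumulative: 51
Frame 7: OPEN (8+0=8). Cumulative: 59
Frame 8: STRIKE. 10 + next two rolls (1+9) = 20. Cumulative: 79
Frame 9: SPARE (1+9=10). 10 + next roll (10) = 20. Cumulative: 99
Frame 10: STRIKE. Sum of all frame-10 rolls (10+5+2) = 17. Cumulative: 116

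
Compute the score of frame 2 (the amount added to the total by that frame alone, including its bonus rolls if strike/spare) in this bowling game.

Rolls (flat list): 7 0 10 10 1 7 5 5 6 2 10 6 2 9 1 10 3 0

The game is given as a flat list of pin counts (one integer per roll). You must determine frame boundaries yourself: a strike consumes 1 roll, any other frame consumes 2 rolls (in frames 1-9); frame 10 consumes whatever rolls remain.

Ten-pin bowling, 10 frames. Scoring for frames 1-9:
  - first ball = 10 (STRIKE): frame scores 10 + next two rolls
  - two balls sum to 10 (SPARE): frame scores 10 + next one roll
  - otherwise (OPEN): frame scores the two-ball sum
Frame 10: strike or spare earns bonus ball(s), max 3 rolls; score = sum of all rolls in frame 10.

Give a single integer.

Answer: 21

Derivation:
Frame 1: OPEN (7+0=7). Cumulative: 7
Frame 2: STRIKE. 10 + next two rolls (10+1) = 21. Cumulative: 28
Frame 3: STRIKE. 10 + next two rolls (1+7) = 18. Cumulative: 46
Frame 4: OPEN (1+7=8). Cumulative: 54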